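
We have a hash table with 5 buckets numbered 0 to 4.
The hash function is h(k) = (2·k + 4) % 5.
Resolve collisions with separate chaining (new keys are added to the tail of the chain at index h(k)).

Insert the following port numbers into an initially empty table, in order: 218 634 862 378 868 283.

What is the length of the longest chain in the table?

4

Insert 218: h=0, bucket 0 empty → new chain.
Insert 634: h=2, bucket 2 empty → new chain.
Insert 862: h=3, bucket 3 empty → new chain.
Insert 378: h=0, bucket 0 nonempty → append to chain.
Insert 868: h=0, bucket 0 nonempty → append to chain.
Insert 283: h=0, bucket 0 nonempty → append to chain.
Final buckets:
0: 218 -> 378 -> 868 -> 283
1: —
2: 634
3: 862
4: —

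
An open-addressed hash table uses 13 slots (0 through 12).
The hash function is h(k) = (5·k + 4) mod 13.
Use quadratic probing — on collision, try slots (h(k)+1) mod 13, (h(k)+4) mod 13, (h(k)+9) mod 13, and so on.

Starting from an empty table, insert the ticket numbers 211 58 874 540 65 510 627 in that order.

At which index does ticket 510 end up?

10

Insert 211: h=6, slot 6 empty => index 6.
Insert 58: h=8, slot 8 empty => index 8.
Insert 874: h=6, slot 6 occupied => index 7.
Insert 540: h=0, slot 0 empty => index 0.
Insert 65: h=4, slot 4 empty => index 4.
Insert 510: h=6, slots 6,7 occupied => index 10.
Insert 627: h=6, slots 6,7,10 occupied => index 2.
Table: [540, _, 627, _, 65, _, 211, 874, 58, _, 510, _, _]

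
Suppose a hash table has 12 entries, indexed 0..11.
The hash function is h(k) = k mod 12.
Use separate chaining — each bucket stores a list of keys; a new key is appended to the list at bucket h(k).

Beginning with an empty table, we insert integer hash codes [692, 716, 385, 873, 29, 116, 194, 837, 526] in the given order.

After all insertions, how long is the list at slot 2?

692 -> bucket 8
716 -> bucket 8 (collision)
385 -> bucket 1
873 -> bucket 9
29 -> bucket 5
116 -> bucket 8 (collision)
194 -> bucket 2
837 -> bucket 9 (collision)
526 -> bucket 10
Final buckets:
0: _
1: 385
2: 194
3: _
4: _
5: 29
6: _
7: _
8: 692 -> 716 -> 116
9: 873 -> 837
10: 526
11: _

1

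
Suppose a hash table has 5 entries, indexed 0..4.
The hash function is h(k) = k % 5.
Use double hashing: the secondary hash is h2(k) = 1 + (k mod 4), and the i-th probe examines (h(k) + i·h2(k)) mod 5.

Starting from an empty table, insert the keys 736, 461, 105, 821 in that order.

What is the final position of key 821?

2

736: h=1 -> slot 1
461: h=1, h2=2, probe 1,3 -> slot 3
105: h=0 -> slot 0
821: h=1, h2=2, probe 1,3,0,2 -> slot 2
Table: [105, 736, 821, 461, ∅]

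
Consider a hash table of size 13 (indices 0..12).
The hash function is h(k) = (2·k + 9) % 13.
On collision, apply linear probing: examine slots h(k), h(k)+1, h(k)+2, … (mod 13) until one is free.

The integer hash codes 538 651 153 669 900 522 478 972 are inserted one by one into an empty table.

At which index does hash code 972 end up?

Insert 538: h=6, slot 6 empty -> index 6.
Insert 651: h=11, slot 11 empty -> index 11.
Insert 153: h=3, slot 3 empty -> index 3.
Insert 669: h=8, slot 8 empty -> index 8.
Insert 900: h=2, slot 2 empty -> index 2.
Insert 522: h=0, slot 0 empty -> index 0.
Insert 478: h=3, slot 3 occupied -> index 4.
Insert 972: h=3, slots 3,4 occupied -> index 5.
Table: [522, ∅, 900, 153, 478, 972, 538, ∅, 669, ∅, ∅, 651, ∅]

5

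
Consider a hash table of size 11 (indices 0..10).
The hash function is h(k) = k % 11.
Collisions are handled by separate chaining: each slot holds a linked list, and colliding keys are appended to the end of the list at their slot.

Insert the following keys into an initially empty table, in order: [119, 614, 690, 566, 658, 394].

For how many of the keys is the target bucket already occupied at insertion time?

119 → bucket 9
614 → bucket 9 (collision)
690 → bucket 8
566 → bucket 5
658 → bucket 9 (collision)
394 → bucket 9 (collision)
Final buckets:
0: -
1: -
2: -
3: -
4: -
5: 566
6: -
7: -
8: 690
9: 119 -> 614 -> 658 -> 394
10: -

3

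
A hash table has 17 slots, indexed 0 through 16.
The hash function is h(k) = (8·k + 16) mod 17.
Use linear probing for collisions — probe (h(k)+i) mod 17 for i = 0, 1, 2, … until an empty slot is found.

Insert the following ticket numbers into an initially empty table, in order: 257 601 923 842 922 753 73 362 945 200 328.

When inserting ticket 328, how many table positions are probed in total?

Insert 257: h=15, slot 15 empty => index 15.
Insert 601: h=13, slot 13 empty => index 13.
Insert 923: h=5, slot 5 empty => index 5.
Insert 842: h=3, slot 3 empty => index 3.
Insert 922: h=14, slot 14 empty => index 14.
Insert 753: h=5, slot 5 occupied => index 6.
Insert 73: h=5, slots 5,6 occupied => index 7.
Insert 362: h=5, slots 5,6,7 occupied => index 8.
Insert 945: h=11, slot 11 empty => index 11.
Insert 200: h=1, slot 1 empty => index 1.
Insert 328: h=5, slots 5,6,7,8 occupied => index 9.
Table: [∅, 200, ∅, 842, ∅, 923, 753, 73, 362, 328, ∅, 945, ∅, 601, 922, 257, ∅]

5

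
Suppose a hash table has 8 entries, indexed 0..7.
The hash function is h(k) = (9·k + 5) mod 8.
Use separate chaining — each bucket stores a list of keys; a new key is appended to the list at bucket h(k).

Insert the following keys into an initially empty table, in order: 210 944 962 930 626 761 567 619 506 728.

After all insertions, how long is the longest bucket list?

210 -> bucket 7
944 -> bucket 5
962 -> bucket 7 (collision)
930 -> bucket 7 (collision)
626 -> bucket 7 (collision)
761 -> bucket 6
567 -> bucket 4
619 -> bucket 0
506 -> bucket 7 (collision)
728 -> bucket 5 (collision)
Final buckets:
0: 619
1: ∅
2: ∅
3: ∅
4: 567
5: 944 -> 728
6: 761
7: 210 -> 962 -> 930 -> 626 -> 506

5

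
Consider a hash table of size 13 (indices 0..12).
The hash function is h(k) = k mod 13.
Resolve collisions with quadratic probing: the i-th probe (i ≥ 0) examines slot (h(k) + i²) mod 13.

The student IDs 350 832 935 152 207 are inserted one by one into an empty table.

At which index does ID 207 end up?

8

350: h=12 => slot 12
832: h=0 => slot 0
935: h=12, probe 12,0,3 => slot 3
152: h=9 => slot 9
207: h=12, probe 12,0,3,8 => slot 8
Table: [832, -, -, 935, -, -, -, -, 207, 152, -, -, 350]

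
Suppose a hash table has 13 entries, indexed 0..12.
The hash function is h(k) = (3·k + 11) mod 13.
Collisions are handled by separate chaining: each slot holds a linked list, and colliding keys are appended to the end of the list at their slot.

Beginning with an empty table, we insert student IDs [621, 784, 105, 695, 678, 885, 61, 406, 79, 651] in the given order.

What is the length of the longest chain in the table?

4

621 → bucket 2
784 → bucket 10
105 → bucket 1
695 → bucket 3
678 → bucket 4
885 → bucket 1 (collision)
61 → bucket 12
406 → bucket 7
79 → bucket 1 (collision)
651 → bucket 1 (collision)
Final buckets:
0: _
1: 105 -> 885 -> 79 -> 651
2: 621
3: 695
4: 678
5: _
6: _
7: 406
8: _
9: _
10: 784
11: _
12: 61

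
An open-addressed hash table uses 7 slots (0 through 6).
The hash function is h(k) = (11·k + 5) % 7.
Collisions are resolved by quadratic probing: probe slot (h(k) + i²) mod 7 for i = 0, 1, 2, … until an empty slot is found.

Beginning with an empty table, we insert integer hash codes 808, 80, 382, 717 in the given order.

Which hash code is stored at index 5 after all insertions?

717

Insert 808: h=3, slot 3 empty => index 3.
Insert 80: h=3, slot 3 occupied => index 4.
Insert 382: h=0, slot 0 empty => index 0.
Insert 717: h=3, slots 3,4,0 occupied => index 5.
Table: [382, —, —, 808, 80, 717, —]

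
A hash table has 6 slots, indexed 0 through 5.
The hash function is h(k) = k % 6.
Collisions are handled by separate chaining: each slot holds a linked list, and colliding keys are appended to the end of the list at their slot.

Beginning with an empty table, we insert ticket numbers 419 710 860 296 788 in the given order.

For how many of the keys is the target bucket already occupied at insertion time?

3

419 → bucket 5
710 → bucket 2
860 → bucket 2 (collision)
296 → bucket 2 (collision)
788 → bucket 2 (collision)
Final buckets:
0: -
1: -
2: 710 -> 860 -> 296 -> 788
3: -
4: -
5: 419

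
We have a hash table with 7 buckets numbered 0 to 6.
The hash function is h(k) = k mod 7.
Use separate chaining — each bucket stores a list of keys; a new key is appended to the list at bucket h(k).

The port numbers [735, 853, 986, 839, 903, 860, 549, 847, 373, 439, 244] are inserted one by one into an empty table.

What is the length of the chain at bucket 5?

1

735 -> bucket 0
853 -> bucket 6
986 -> bucket 6 (collision)
839 -> bucket 6 (collision)
903 -> bucket 0 (collision)
860 -> bucket 6 (collision)
549 -> bucket 3
847 -> bucket 0 (collision)
373 -> bucket 2
439 -> bucket 5
244 -> bucket 6 (collision)
Final buckets:
0: 735 -> 903 -> 847
1: —
2: 373
3: 549
4: —
5: 439
6: 853 -> 986 -> 839 -> 860 -> 244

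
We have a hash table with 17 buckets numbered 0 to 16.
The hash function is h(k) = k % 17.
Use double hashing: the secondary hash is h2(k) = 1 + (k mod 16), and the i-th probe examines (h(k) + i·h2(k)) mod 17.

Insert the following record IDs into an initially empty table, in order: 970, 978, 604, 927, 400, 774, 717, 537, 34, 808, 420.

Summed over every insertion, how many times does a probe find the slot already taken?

9

970: h=1 => slot 1
978: h=9 => slot 9
604: h=9, h2=13, probe 9,5 => slot 5
927: h=9, h2=16, probe 9,8 => slot 8
400: h=9, h2=1, probe 9,10 => slot 10
774: h=9, h2=7, probe 9,16 => slot 16
717: h=3 => slot 3
537: h=10, h2=10, probe 10,3,13 => slot 13
34: h=0 => slot 0
808: h=9, h2=9, probe 9,1,10,2 => slot 2
420: h=12 => slot 12
Table: [34, 970, 808, 717, —, 604, —, —, 927, 978, 400, —, 420, 537, —, —, 774]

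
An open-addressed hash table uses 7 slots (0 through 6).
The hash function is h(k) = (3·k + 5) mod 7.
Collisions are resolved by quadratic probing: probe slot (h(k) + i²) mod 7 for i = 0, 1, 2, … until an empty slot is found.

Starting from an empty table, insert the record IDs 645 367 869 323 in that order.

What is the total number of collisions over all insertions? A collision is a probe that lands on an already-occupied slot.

645: h=1 -> slot 1
367: h=0 -> slot 0
869: h=1, probe 1,2 -> slot 2
323: h=1, probe 1,2,5 -> slot 5
Table: [367, 645, 869, _, _, 323, _]

3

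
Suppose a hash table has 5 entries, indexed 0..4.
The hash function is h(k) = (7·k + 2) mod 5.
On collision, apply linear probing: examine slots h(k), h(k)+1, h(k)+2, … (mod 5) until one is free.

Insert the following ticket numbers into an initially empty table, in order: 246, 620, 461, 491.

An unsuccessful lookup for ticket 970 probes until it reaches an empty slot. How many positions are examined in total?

246 hashes to 4; slot 4 is free -> place at 4.
620 hashes to 2; slot 2 is free -> place at 2.
461 hashes to 4; 4 taken -> place at 0.
491 hashes to 4; 4,0 taken -> place at 1.
Table: [461, 491, 620, ., 246]
Lookup 970: h=2, probe 2,3 → slot 3 empty, not found.

2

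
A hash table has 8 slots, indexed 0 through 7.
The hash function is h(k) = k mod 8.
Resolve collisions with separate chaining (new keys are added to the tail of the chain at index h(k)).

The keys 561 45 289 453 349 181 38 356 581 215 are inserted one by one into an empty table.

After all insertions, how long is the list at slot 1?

2

Insert 561: h=1, bucket 1 empty -> new chain.
Insert 45: h=5, bucket 5 empty -> new chain.
Insert 289: h=1, bucket 1 nonempty -> append to chain.
Insert 453: h=5, bucket 5 nonempty -> append to chain.
Insert 349: h=5, bucket 5 nonempty -> append to chain.
Insert 181: h=5, bucket 5 nonempty -> append to chain.
Insert 38: h=6, bucket 6 empty -> new chain.
Insert 356: h=4, bucket 4 empty -> new chain.
Insert 581: h=5, bucket 5 nonempty -> append to chain.
Insert 215: h=7, bucket 7 empty -> new chain.
Final buckets:
0: ∅
1: 561 -> 289
2: ∅
3: ∅
4: 356
5: 45 -> 453 -> 349 -> 181 -> 581
6: 38
7: 215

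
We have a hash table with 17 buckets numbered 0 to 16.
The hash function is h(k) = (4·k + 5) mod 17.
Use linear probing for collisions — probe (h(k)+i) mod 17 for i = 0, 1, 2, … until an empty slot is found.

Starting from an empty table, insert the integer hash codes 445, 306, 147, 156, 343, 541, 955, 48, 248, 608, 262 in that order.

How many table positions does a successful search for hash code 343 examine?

3

445: h=0 => slot 0
306: h=5 => slot 5
147: h=15 => slot 15
156: h=0, probe 0,1 => slot 1
343: h=0, probe 0,1,2 => slot 2
541: h=10 => slot 10
955: h=0, probe 0,1,2,3 => slot 3
48: h=10, probe 10,11 => slot 11
248: h=11, probe 11,12 => slot 12
608: h=6 => slot 6
262: h=16 => slot 16
Table: [445, 156, 343, 955, _, 306, 608, _, _, _, 541, 48, 248, _, _, 147, 262]
Lookup 343: h=0, probe 0,1,2 → found at 2.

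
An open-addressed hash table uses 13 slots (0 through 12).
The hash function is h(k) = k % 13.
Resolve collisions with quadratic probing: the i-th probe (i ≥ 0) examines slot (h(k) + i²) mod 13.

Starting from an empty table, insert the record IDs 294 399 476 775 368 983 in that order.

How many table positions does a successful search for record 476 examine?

3

294: h=8 -> slot 8
399: h=9 -> slot 9
476: h=8, probe 8,9,12 -> slot 12
775: h=8, probe 8,9,12,4 -> slot 4
368: h=4, probe 4,5 -> slot 5
983: h=8, probe 8,9,12,4,11 -> slot 11
Table: [—, —, —, —, 775, 368, —, —, 294, 399, —, 983, 476]
Lookup 476: h=8, probe 8,9,12 → found at 12.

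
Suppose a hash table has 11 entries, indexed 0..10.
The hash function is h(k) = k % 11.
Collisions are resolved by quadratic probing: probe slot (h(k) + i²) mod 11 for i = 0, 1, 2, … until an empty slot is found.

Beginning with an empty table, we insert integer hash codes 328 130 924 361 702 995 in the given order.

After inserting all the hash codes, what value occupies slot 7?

702

328: h=9 -> slot 9
130: h=9, probe 9,10 -> slot 10
924: h=0 -> slot 0
361: h=9, probe 9,10,2 -> slot 2
702: h=9, probe 9,10,2,7 -> slot 7
995: h=5 -> slot 5
Table: [924, ., 361, ., ., 995, ., 702, ., 328, 130]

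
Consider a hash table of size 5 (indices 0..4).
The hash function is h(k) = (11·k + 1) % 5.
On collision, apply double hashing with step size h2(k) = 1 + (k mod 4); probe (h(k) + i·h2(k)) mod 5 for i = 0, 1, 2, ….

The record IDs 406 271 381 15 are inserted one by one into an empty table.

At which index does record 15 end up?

Insert 406: h=2, slot 2 empty -> index 2.
Insert 271: h=2, h2=4, slot 2 occupied -> index 1.
Insert 381: h=2, h2=2, slot 2 occupied -> index 4.
Insert 15: h=1, h2=4, slot 1 occupied -> index 0.
Table: [15, 271, 406, ., 381]

0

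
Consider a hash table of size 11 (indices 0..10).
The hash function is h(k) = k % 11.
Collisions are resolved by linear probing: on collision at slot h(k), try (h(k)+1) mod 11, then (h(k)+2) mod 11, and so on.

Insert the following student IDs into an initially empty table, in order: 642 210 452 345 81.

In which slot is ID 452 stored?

642: h=4 => slot 4
210: h=1 => slot 1
452: h=1, probe 1,2 => slot 2
345: h=4, probe 4,5 => slot 5
81: h=4, probe 4,5,6 => slot 6
Table: [-, 210, 452, -, 642, 345, 81, -, -, -, -]

2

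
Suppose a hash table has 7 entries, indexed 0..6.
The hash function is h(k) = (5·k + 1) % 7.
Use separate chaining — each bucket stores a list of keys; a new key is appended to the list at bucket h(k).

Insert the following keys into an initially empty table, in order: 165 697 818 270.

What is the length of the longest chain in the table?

3

165 → bucket 0
697 → bucket 0 (collision)
818 → bucket 3
270 → bucket 0 (collision)
Final buckets:
0: 165 -> 697 -> 270
1: _
2: _
3: 818
4: _
5: _
6: _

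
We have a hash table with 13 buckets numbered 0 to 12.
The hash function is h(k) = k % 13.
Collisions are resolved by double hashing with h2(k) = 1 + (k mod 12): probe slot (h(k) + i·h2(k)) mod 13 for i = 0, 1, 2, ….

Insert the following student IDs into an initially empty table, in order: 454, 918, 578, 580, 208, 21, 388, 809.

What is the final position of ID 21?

2

454: h=12 -> slot 12
918: h=8 -> slot 8
578: h=6 -> slot 6
580: h=8, h2=5, probe 8,0 -> slot 0
208: h=0, h2=5, probe 0,5 -> slot 5
21: h=8, h2=10, probe 8,5,2 -> slot 2
388: h=11 -> slot 11
809: h=3 -> slot 3
Table: [580, _, 21, 809, _, 208, 578, _, 918, _, _, 388, 454]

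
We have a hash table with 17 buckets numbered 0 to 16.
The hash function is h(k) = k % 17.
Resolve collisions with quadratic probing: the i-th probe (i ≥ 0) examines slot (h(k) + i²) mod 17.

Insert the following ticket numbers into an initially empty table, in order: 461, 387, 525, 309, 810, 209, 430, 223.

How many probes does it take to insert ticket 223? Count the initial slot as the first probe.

Insert 461: h=2, slot 2 empty => index 2.
Insert 387: h=13, slot 13 empty => index 13.
Insert 525: h=15, slot 15 empty => index 15.
Insert 309: h=3, slot 3 empty => index 3.
Insert 810: h=11, slot 11 empty => index 11.
Insert 209: h=5, slot 5 empty => index 5.
Insert 430: h=5, slot 5 occupied => index 6.
Insert 223: h=2, slots 2,3,6,11 occupied => index 1.
Table: [., 223, 461, 309, ., 209, 430, ., ., ., ., 810, ., 387, ., 525, .]

5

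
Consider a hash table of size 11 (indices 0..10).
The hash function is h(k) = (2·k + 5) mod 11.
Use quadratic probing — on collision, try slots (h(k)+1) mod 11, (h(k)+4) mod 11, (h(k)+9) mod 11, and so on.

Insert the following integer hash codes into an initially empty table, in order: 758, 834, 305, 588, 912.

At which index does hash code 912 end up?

758 hashes to 3; slot 3 is free → place at 3.
834 hashes to 1; slot 1 is free → place at 1.
305 hashes to 10; slot 10 is free → place at 10.
588 hashes to 4; slot 4 is free → place at 4.
912 hashes to 3; 3,4 taken → place at 7.
Table: [-, 834, -, 758, 588, -, -, 912, -, -, 305]

7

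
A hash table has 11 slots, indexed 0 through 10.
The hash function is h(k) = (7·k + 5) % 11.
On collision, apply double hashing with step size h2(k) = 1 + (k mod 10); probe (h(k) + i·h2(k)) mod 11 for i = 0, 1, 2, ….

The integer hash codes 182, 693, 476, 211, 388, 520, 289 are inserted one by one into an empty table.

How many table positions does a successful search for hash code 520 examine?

3

182: h=3 -> slot 3
693: h=5 -> slot 5
476: h=4 -> slot 4
211: h=8 -> slot 8
388: h=4, h2=9, probe 4,2 -> slot 2
520: h=4, h2=1, probe 4,5,6 -> slot 6
289: h=4, h2=10, probe 4,3,2,1 -> slot 1
Table: [., 289, 388, 182, 476, 693, 520, ., 211, ., .]
Lookup 520: h=4, h2=1, probe 4,5,6 → found at 6.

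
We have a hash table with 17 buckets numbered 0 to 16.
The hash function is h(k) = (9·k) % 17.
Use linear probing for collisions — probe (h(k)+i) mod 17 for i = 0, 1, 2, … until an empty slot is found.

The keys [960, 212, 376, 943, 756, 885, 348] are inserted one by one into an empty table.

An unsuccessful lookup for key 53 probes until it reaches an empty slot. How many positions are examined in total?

Insert 960: h=4, slot 4 empty => index 4.
Insert 212: h=4, slot 4 occupied => index 5.
Insert 376: h=1, slot 1 empty => index 1.
Insert 943: h=4, slots 4,5 occupied => index 6.
Insert 756: h=4, slots 4,5,6 occupied => index 7.
Insert 885: h=9, slot 9 empty => index 9.
Insert 348: h=4, slots 4,5,6,7 occupied => index 8.
Table: [., 376, ., ., 960, 212, 943, 756, 348, 885, ., ., ., ., ., ., .]
Lookup 53: h=1, probe 1,2 → slot 2 empty, not found.

2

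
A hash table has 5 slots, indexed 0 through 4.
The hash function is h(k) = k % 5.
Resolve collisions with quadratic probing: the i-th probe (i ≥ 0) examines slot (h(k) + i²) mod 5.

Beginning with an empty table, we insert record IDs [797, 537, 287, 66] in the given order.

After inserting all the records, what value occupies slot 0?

66

797: h=2 -> slot 2
537: h=2, probe 2,3 -> slot 3
287: h=2, probe 2,3,1 -> slot 1
66: h=1, probe 1,2,0 -> slot 0
Table: [66, 287, 797, 537, _]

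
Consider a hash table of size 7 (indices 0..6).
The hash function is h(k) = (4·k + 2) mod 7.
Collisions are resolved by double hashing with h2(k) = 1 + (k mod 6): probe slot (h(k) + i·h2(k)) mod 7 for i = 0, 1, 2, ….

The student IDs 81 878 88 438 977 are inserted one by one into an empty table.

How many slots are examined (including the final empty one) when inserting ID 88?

Insert 81: h=4, slot 4 empty => index 4.
Insert 878: h=0, slot 0 empty => index 0.
Insert 88: h=4, h2=5, slot 4 occupied => index 2.
Insert 438: h=4, h2=1, slot 4 occupied => index 5.
Insert 977: h=4, h2=6, slot 4 occupied => index 3.
Table: [878, ., 88, 977, 81, 438, .]

2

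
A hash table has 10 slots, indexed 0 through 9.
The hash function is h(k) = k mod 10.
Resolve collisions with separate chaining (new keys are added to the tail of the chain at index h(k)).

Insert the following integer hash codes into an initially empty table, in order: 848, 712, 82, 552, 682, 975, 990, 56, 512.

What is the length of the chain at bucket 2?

848 → bucket 8
712 → bucket 2
82 → bucket 2 (collision)
552 → bucket 2 (collision)
682 → bucket 2 (collision)
975 → bucket 5
990 → bucket 0
56 → bucket 6
512 → bucket 2 (collision)
Final buckets:
0: 990
1: ∅
2: 712 -> 82 -> 552 -> 682 -> 512
3: ∅
4: ∅
5: 975
6: 56
7: ∅
8: 848
9: ∅

5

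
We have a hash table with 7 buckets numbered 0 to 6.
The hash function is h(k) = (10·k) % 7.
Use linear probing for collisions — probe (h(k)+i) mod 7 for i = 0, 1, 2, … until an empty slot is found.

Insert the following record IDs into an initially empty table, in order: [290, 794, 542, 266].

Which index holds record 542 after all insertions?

4

Insert 290: h=2, slot 2 empty => index 2.
Insert 794: h=2, slot 2 occupied => index 3.
Insert 542: h=2, slots 2,3 occupied => index 4.
Insert 266: h=0, slot 0 empty => index 0.
Table: [266, -, 290, 794, 542, -, -]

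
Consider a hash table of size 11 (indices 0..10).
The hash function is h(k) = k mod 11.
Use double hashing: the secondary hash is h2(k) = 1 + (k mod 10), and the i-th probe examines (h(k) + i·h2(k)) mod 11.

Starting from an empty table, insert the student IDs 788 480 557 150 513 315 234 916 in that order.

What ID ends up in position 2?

315

Insert 788: h=7, slot 7 empty => index 7.
Insert 480: h=7, h2=1, slot 7 occupied => index 8.
Insert 557: h=7, h2=8, slot 7 occupied => index 4.
Insert 150: h=7, h2=1, slots 7,8 occupied => index 9.
Insert 513: h=7, h2=4, slot 7 occupied => index 0.
Insert 315: h=7, h2=6, slot 7 occupied => index 2.
Insert 234: h=3, slot 3 empty => index 3.
Insert 916: h=3, h2=7, slot 3 occupied => index 10.
Table: [513, ∅, 315, 234, 557, ∅, ∅, 788, 480, 150, 916]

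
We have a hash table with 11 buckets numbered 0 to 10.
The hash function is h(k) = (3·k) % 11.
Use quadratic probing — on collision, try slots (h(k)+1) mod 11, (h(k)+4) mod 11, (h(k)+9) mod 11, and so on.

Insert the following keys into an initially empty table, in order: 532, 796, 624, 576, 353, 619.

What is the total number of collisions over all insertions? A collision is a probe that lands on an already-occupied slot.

Insert 532: h=1, slot 1 empty → index 1.
Insert 796: h=1, slot 1 occupied → index 2.
Insert 624: h=2, slot 2 occupied → index 3.
Insert 576: h=1, slots 1,2 occupied → index 5.
Insert 353: h=3, slot 3 occupied → index 4.
Insert 619: h=9, slot 9 empty → index 9.
Table: [-, 532, 796, 624, 353, 576, -, -, -, 619, -]

5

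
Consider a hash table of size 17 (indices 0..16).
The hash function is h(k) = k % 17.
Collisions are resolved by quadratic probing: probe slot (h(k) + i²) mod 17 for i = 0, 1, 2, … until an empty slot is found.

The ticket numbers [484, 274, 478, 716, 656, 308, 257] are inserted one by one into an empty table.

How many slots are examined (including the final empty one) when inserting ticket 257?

484: h=8 -> slot 8
274: h=2 -> slot 2
478: h=2, probe 2,3 -> slot 3
716: h=2, probe 2,3,6 -> slot 6
656: h=10 -> slot 10
308: h=2, probe 2,3,6,11 -> slot 11
257: h=2, probe 2,3,6,11,1 -> slot 1
Table: [∅, 257, 274, 478, ∅, ∅, 716, ∅, 484, ∅, 656, 308, ∅, ∅, ∅, ∅, ∅]

5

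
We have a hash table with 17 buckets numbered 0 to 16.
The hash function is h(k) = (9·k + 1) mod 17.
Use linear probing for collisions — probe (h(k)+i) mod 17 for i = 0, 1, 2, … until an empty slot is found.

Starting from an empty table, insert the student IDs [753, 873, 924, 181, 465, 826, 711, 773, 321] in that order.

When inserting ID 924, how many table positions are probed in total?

2

753 hashes to 12; slot 12 is free => place at 12.
873 hashes to 4; slot 4 is free => place at 4.
924 hashes to 4; 4 taken => place at 5.
181 hashes to 15; slot 15 is free => place at 15.
465 hashes to 4; 4,5 taken => place at 6.
826 hashes to 6; 6 taken => place at 7.
711 hashes to 8; slot 8 is free => place at 8.
773 hashes to 5; 5,6,7,8 taken => place at 9.
321 hashes to 0; slot 0 is free => place at 0.
Table: [321, _, _, _, 873, 924, 465, 826, 711, 773, _, _, 753, _, _, 181, _]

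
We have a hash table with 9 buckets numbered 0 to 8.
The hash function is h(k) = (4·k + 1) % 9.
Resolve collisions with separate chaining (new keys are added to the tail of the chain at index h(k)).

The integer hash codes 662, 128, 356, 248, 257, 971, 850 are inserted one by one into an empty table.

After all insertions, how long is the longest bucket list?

662 → bucket 3
128 → bucket 0
356 → bucket 3 (collision)
248 → bucket 3 (collision)
257 → bucket 3 (collision)
971 → bucket 6
850 → bucket 8
Final buckets:
0: 128
1: ∅
2: ∅
3: 662 -> 356 -> 248 -> 257
4: ∅
5: ∅
6: 971
7: ∅
8: 850

4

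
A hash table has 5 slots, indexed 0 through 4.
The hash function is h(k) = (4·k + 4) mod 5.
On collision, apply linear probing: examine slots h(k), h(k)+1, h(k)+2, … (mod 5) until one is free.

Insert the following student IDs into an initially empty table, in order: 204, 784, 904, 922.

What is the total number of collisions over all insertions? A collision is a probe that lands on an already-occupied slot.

4

204 hashes to 0; slot 0 is free → place at 0.
784 hashes to 0; 0 taken → place at 1.
904 hashes to 0; 0,1 taken → place at 2.
922 hashes to 2; 2 taken → place at 3.
Table: [204, 784, 904, 922, ∅]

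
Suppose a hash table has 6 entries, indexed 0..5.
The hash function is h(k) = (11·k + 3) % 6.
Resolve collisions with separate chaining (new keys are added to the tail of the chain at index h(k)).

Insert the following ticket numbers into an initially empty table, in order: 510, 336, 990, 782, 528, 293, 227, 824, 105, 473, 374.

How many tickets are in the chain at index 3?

510 -> bucket 3
336 -> bucket 3 (collision)
990 -> bucket 3 (collision)
782 -> bucket 1
528 -> bucket 3 (collision)
293 -> bucket 4
227 -> bucket 4 (collision)
824 -> bucket 1 (collision)
105 -> bucket 0
473 -> bucket 4 (collision)
374 -> bucket 1 (collision)
Final buckets:
0: 105
1: 782 -> 824 -> 374
2: -
3: 510 -> 336 -> 990 -> 528
4: 293 -> 227 -> 473
5: -

4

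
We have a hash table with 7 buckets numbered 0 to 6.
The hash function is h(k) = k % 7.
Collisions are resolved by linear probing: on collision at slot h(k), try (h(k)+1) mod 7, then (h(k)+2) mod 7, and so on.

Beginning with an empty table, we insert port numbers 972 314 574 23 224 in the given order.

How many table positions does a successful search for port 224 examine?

Insert 972: h=6, slot 6 empty → index 6.
Insert 314: h=6, slot 6 occupied → index 0.
Insert 574: h=0, slot 0 occupied → index 1.
Insert 23: h=2, slot 2 empty → index 2.
Insert 224: h=0, slots 0,1,2 occupied → index 3.
Table: [314, 574, 23, 224, —, —, 972]
Lookup 224: h=0, probe 0,1,2,3 → found at 3.

4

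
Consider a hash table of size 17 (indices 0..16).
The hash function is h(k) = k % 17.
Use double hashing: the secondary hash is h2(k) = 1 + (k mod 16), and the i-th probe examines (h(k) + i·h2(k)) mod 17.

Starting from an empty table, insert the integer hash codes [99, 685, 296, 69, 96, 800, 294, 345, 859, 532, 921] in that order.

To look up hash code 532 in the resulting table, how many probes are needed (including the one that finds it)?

2

99 hashes to 14; slot 14 is free => place at 14.
685 hashes to 5; slot 5 is free => place at 5.
296 hashes to 7; slot 7 is free => place at 7.
69 hashes to 1; slot 1 is free => place at 1.
96 hashes to 11; slot 11 is free => place at 11.
800 hashes to 1, h2=1; 1 taken => place at 2.
294 hashes to 5, h2=7; 5 taken => place at 12.
345 hashes to 5, h2=10; 5 taken => place at 15.
859 hashes to 9; slot 9 is free => place at 9.
532 hashes to 5, h2=5; 5 taken => place at 10.
921 hashes to 3; slot 3 is free => place at 3.
Table: [., 69, 800, 921, ., 685, ., 296, ., 859, 532, 96, 294, ., 99, 345, .]
Lookup 532: h=5, h2=5, probe 5,10 → found at 10.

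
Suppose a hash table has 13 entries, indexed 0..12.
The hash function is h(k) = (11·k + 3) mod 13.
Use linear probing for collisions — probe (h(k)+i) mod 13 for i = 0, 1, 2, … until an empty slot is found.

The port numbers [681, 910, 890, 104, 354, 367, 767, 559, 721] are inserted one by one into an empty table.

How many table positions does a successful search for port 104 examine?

3

681: h=6 → slot 6
910: h=3 → slot 3
890: h=4 → slot 4
104: h=3, probe 3,4,5 → slot 5
354: h=10 → slot 10
367: h=10, probe 10,11 → slot 11
767: h=3, probe 3,4,5,6,7 → slot 7
559: h=3, probe 3,4,5,6,7,8 → slot 8
721: h=4, probe 4,5,6,7,8,9 → slot 9
Table: [., ., ., 910, 890, 104, 681, 767, 559, 721, 354, 367, .]
Lookup 104: h=3, probe 3,4,5 → found at 5.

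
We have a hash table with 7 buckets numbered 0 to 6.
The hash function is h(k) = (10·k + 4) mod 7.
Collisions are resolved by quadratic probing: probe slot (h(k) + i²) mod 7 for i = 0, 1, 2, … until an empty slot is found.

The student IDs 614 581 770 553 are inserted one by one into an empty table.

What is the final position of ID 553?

6

614: h=5 -> slot 5
581: h=4 -> slot 4
770: h=4, probe 4,5,1 -> slot 1
553: h=4, probe 4,5,1,6 -> slot 6
Table: [-, 770, -, -, 581, 614, 553]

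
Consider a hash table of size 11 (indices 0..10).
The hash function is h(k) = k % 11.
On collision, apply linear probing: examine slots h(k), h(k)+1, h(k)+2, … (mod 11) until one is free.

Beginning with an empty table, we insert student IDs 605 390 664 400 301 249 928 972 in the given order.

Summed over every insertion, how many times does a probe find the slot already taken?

605: h=0 -> slot 0
390: h=5 -> slot 5
664: h=4 -> slot 4
400: h=4, probe 4,5,6 -> slot 6
301: h=4, probe 4,5,6,7 -> slot 7
249: h=7, probe 7,8 -> slot 8
928: h=4, probe 4,5,6,7,8,9 -> slot 9
972: h=4, probe 4,5,6,7,8,9,10 -> slot 10
Table: [605, ∅, ∅, ∅, 664, 390, 400, 301, 249, 928, 972]

17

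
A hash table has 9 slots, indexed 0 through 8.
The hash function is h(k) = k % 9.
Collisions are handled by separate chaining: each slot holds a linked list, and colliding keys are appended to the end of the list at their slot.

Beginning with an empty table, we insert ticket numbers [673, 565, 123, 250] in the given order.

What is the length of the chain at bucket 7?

Insert 673: h=7, bucket 7 empty -> new chain.
Insert 565: h=7, bucket 7 nonempty -> append to chain.
Insert 123: h=6, bucket 6 empty -> new chain.
Insert 250: h=7, bucket 7 nonempty -> append to chain.
Final buckets:
0: ∅
1: ∅
2: ∅
3: ∅
4: ∅
5: ∅
6: 123
7: 673 -> 565 -> 250
8: ∅

3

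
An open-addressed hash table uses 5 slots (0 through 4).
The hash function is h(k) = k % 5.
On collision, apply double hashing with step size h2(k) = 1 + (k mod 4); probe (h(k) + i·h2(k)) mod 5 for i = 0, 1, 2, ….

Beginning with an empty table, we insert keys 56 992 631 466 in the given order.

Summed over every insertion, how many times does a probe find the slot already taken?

2

56: h=1 => slot 1
992: h=2 => slot 2
631: h=1, h2=4, probe 1,0 => slot 0
466: h=1, h2=3, probe 1,4 => slot 4
Table: [631, 56, 992, ∅, 466]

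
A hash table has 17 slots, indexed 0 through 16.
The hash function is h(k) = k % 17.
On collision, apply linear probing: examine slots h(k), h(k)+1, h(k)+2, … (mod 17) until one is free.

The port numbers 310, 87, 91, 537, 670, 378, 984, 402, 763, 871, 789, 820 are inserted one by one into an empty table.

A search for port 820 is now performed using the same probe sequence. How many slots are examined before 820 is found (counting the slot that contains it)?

Insert 310: h=4, slot 4 empty => index 4.
Insert 87: h=2, slot 2 empty => index 2.
Insert 91: h=6, slot 6 empty => index 6.
Insert 537: h=10, slot 10 empty => index 10.
Insert 670: h=7, slot 7 empty => index 7.
Insert 378: h=4, slot 4 occupied => index 5.
Insert 984: h=15, slot 15 empty => index 15.
Insert 402: h=11, slot 11 empty => index 11.
Insert 763: h=15, slot 15 occupied => index 16.
Insert 871: h=4, slots 4,5,6,7 occupied => index 8.
Insert 789: h=7, slots 7,8 occupied => index 9.
Insert 820: h=4, slots 4,5,6,7,8,9,10,11 occupied => index 12.
Table: [-, -, 87, -, 310, 378, 91, 670, 871, 789, 537, 402, 820, -, -, 984, 763]
Lookup 820: h=4, probe 4,5,6,7,8,9,10,11,12 → found at 12.

9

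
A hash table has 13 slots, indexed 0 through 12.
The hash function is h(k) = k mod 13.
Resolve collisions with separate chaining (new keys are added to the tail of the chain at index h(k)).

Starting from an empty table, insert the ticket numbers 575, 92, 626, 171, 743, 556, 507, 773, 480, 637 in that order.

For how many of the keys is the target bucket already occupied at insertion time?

3

575 -> bucket 3
92 -> bucket 1
626 -> bucket 2
171 -> bucket 2 (collision)
743 -> bucket 2 (collision)
556 -> bucket 10
507 -> bucket 0
773 -> bucket 6
480 -> bucket 12
637 -> bucket 0 (collision)
Final buckets:
0: 507 -> 637
1: 92
2: 626 -> 171 -> 743
3: 575
4: ∅
5: ∅
6: 773
7: ∅
8: ∅
9: ∅
10: 556
11: ∅
12: 480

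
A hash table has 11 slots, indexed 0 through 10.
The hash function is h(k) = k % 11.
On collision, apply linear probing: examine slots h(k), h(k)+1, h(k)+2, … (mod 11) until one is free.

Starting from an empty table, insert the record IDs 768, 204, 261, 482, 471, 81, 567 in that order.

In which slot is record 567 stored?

7

Insert 768: h=9, slot 9 empty → index 9.
Insert 204: h=6, slot 6 empty → index 6.
Insert 261: h=8, slot 8 empty → index 8.
Insert 482: h=9, slot 9 occupied → index 10.
Insert 471: h=9, slots 9,10 occupied → index 0.
Insert 81: h=4, slot 4 empty → index 4.
Insert 567: h=6, slot 6 occupied → index 7.
Table: [471, _, _, _, 81, _, 204, 567, 261, 768, 482]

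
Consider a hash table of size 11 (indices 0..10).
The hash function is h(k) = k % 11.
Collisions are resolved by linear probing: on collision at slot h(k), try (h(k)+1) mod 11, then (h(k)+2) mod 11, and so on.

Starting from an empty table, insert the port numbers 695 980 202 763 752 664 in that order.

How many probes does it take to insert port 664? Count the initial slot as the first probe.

695 hashes to 2; slot 2 is free => place at 2.
980 hashes to 1; slot 1 is free => place at 1.
202 hashes to 4; slot 4 is free => place at 4.
763 hashes to 4; 4 taken => place at 5.
752 hashes to 4; 4,5 taken => place at 6.
664 hashes to 4; 4,5,6 taken => place at 7.
Table: [., 980, 695, ., 202, 763, 752, 664, ., ., .]

4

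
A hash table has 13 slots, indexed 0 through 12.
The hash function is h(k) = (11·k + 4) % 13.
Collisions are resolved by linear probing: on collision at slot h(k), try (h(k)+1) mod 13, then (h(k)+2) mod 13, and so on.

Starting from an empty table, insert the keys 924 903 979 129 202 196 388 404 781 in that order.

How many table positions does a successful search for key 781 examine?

9

Insert 924: h=2, slot 2 empty -> index 2.
Insert 903: h=5, slot 5 empty -> index 5.
Insert 979: h=9, slot 9 empty -> index 9.
Insert 129: h=6, slot 6 empty -> index 6.
Insert 202: h=3, slot 3 empty -> index 3.
Insert 196: h=2, slots 2,3 occupied -> index 4.
Insert 388: h=8, slot 8 empty -> index 8.
Insert 404: h=2, slots 2,3,4,5,6 occupied -> index 7.
Insert 781: h=2, slots 2,3,4,5,6,7,8,9 occupied -> index 10.
Table: [_, _, 924, 202, 196, 903, 129, 404, 388, 979, 781, _, _]
Lookup 781: h=2, probe 2,3,4,5,6,7,8,9,10 → found at 10.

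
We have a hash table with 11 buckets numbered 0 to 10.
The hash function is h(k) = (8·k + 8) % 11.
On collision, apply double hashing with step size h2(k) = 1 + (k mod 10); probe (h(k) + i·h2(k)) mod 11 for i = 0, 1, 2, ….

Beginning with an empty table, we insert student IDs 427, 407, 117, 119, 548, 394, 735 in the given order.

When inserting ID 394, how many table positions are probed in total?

4

427 hashes to 3; slot 3 is free → place at 3.
407 hashes to 8; slot 8 is free → place at 8.
117 hashes to 9; slot 9 is free → place at 9.
119 hashes to 3, h2=10; 3 taken → place at 2.
548 hashes to 3, h2=9; 3 taken → place at 1.
394 hashes to 3, h2=5; 3,8,2 taken → place at 7.
735 hashes to 3, h2=6; 3,9 taken → place at 4.
Table: [—, 548, 119, 427, 735, —, —, 394, 407, 117, —]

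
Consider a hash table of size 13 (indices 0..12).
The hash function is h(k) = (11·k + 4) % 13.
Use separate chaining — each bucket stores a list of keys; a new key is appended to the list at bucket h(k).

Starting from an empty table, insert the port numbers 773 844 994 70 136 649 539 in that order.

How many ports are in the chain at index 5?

4

Insert 773: h=5, bucket 5 empty → new chain.
Insert 844: h=6, bucket 6 empty → new chain.
Insert 994: h=5, bucket 5 nonempty → append to chain.
Insert 70: h=7, bucket 7 empty → new chain.
Insert 136: h=5, bucket 5 nonempty → append to chain.
Insert 649: h=6, bucket 6 nonempty → append to chain.
Insert 539: h=5, bucket 5 nonempty → append to chain.
Final buckets:
0: .
1: .
2: .
3: .
4: .
5: 773 -> 994 -> 136 -> 539
6: 844 -> 649
7: 70
8: .
9: .
10: .
11: .
12: .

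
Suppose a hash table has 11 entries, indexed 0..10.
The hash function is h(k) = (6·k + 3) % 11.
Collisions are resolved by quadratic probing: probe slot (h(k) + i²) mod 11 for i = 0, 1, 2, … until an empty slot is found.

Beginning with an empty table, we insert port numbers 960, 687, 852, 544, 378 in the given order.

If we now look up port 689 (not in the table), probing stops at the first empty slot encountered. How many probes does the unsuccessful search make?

2

Insert 960: h=10, slot 10 empty => index 10.
Insert 687: h=0, slot 0 empty => index 0.
Insert 852: h=0, slot 0 occupied => index 1.
Insert 544: h=0, slots 0,1 occupied => index 4.
Insert 378: h=5, slot 5 empty => index 5.
Table: [687, 852, ., ., 544, 378, ., ., ., ., 960]
Lookup 689: h=1, probe 1,2 → slot 2 empty, not found.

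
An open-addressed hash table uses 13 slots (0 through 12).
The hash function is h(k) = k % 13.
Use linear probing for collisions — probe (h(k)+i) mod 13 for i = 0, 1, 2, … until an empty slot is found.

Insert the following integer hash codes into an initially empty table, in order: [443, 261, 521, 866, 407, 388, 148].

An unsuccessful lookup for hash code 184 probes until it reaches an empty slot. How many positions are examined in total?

5

Insert 443: h=1, slot 1 empty -> index 1.
Insert 261: h=1, slot 1 occupied -> index 2.
Insert 521: h=1, slots 1,2 occupied -> index 3.
Insert 866: h=8, slot 8 empty -> index 8.
Insert 407: h=4, slot 4 empty -> index 4.
Insert 388: h=11, slot 11 empty -> index 11.
Insert 148: h=5, slot 5 empty -> index 5.
Table: [-, 443, 261, 521, 407, 148, -, -, 866, -, -, 388, -]
Lookup 184: h=2, probe 2,3,4,5,6 → slot 6 empty, not found.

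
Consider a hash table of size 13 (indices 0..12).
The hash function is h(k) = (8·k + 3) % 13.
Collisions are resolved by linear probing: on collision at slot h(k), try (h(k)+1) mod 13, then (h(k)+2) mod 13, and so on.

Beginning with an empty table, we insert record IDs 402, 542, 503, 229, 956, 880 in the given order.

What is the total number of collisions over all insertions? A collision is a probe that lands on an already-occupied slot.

402 hashes to 8; slot 8 is free => place at 8.
542 hashes to 10; slot 10 is free => place at 10.
503 hashes to 10; 10 taken => place at 11.
229 hashes to 2; slot 2 is free => place at 2.
956 hashes to 7; slot 7 is free => place at 7.
880 hashes to 10; 10,11 taken => place at 12.
Table: [-, -, 229, -, -, -, -, 956, 402, -, 542, 503, 880]

3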